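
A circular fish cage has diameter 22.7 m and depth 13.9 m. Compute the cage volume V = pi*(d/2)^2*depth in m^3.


r = d/2 = 22.7/2 = 11.35 m
Base area = pi*r^2 = pi*11.35^2 = 404.70782 m^2
Volume = 404.70782 * 13.9 = 5625.44 m^3

5625.44 m^3


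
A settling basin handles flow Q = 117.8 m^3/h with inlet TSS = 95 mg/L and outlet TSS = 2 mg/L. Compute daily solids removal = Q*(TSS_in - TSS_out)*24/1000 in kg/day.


Concentration drop: TSS_in - TSS_out = 95 - 2 = 93 mg/L
Hourly solids removed = Q * dTSS = 117.8 m^3/h * 93 mg/L = 10955.4 g/h  (m^3/h * mg/L = g/h)
Daily solids removed = 10955.4 * 24 = 262929.6 g/day
Convert g to kg: 262929.6 / 1000 = 262.9296 kg/day

262.9296 kg/day


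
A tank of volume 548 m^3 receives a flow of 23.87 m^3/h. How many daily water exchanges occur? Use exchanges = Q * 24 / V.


Daily flow volume = 23.87 m^3/h * 24 h = 572.88 m^3/day
Exchanges = daily flow / tank volume = 572.88 / 548 = 1.0454 exchanges/day

1.0454 exchanges/day


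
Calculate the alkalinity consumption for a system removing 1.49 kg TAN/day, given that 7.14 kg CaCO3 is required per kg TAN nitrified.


Alkalinity factor: 7.14 kg CaCO3 consumed per kg TAN nitrified
alk = 1.49 kg TAN * 7.14 = 10.6386 kg CaCO3/day

10.6386 kg CaCO3/day


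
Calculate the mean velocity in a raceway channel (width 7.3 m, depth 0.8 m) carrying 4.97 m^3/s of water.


Cross-sectional area = W * d = 7.3 * 0.8 = 5.84 m^2
Velocity = Q / A = 4.97 / 5.84 = 0.851027 m/s

0.851027 m/s


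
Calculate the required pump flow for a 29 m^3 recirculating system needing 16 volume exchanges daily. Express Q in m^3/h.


Daily recirculation volume = 29 m^3 * 16 = 464 m^3/day
Flow rate Q = daily volume / 24 h = 464 / 24 = 19.3333 m^3/h

19.3333 m^3/h


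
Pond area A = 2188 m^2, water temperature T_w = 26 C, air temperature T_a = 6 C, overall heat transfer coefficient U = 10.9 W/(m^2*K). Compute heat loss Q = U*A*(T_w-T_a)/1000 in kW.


Temperature difference dT = 26 - 6 = 20 K
Heat loss (W) = U * A * dT = 10.9 * 2188 * 20 = 476984 W
Convert to kW: 476984 / 1000 = 476.984 kW

476.984 kW


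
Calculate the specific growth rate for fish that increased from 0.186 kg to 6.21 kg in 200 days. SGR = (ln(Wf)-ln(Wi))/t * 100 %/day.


ln(W_f) = ln(6.21) = 1.8261609
ln(W_i) = ln(0.186) = -1.6820086
ln(W_f) - ln(W_i) = 1.8261609 - -1.6820086 = 3.5081695
SGR = 3.5081695 / 200 * 100 = 1.75408 %/day

1.75408 %/day


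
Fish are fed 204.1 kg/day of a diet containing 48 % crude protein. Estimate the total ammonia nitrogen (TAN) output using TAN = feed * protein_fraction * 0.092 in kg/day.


Protein in feed = 204.1 * 48/100 = 97.968 kg/day
TAN = protein * 0.092 = 97.968 * 0.092 = 9.013056 kg/day

9.013056 kg/day


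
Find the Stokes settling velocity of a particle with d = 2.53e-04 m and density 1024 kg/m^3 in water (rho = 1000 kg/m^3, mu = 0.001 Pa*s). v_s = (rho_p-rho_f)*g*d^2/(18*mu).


Density difference: rho_p - rho_f = 1024 - 1000 = 24 kg/m^3
d^2 = (2.53e-04)^2 = 6.4009e-08 m^2
Numerator = (rho_p - rho_f) * g * d^2 = 24 * 9.81 * 6.4009e-08 = 1.5070279e-05
Denominator = 18 * mu = 18 * 0.001 = 0.018
v_s = 1.5070279e-05 / 0.018 = 8.37238e-04 m/s
Check: Re = rho_f * v_s * d / mu = 1000 * 8.37238e-04 * 2.53e-04 / 0.001 = 0.212 < 1, so Stokes' law applies.

8.37238e-04 m/s


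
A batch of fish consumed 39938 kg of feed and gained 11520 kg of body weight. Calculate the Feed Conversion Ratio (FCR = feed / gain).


FCR = feed consumed / weight gained
FCR = 39938 kg / 11520 kg = 3.46684

3.46684


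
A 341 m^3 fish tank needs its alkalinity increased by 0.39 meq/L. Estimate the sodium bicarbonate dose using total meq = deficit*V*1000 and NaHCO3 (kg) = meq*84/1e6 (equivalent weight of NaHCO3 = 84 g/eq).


Tank volume in L = 341 m^3 * 1000 = 341000 L
Total meq required = 0.39 meq/L * 341000 L = 132990 meq
NaHCO3 mass = 132990 meq * 84 mg/meq / 1e6 = 11.1712 kg

11.1712 kg


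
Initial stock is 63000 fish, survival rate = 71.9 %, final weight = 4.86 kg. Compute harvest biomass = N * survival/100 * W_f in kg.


Survivors = 63000 * 71.9/100 = 45297 fish
Harvest biomass = survivors * W_f = 45297 * 4.86 = 220143.42 kg

220143.42 kg


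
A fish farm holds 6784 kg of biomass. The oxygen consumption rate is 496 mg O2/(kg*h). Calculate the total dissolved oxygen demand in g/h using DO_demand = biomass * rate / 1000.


Total O2 consumption (mg/h) = 6784 kg * 496 mg/(kg*h) = 3364864 mg/h
Convert to g/h: 3364864 / 1000 = 3364.864 g/h

3364.864 g/h


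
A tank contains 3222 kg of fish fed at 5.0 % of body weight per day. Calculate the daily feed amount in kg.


Feeding rate fraction = 5.0% / 100 = 0.05
Daily feed = 3222 kg * 0.05 = 161.1 kg/day

161.1 kg/day


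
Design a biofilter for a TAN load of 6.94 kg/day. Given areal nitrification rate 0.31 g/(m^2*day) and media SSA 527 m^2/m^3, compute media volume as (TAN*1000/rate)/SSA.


A = 6.94*1000 / 0.31 = 22387.097 m^2
V = 22387.097 / 527 = 42.4803

42.4803 m^3


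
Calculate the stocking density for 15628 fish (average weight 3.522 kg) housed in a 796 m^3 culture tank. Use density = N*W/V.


Total biomass = 15628 fish * 3.522 kg = 55041.816 kg
Density = total biomass / volume = 55041.816 / 796 = 69.148 kg/m^3

69.148 kg/m^3


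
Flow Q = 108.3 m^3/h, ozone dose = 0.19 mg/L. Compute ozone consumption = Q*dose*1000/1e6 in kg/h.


O3 demand (mg/h) = Q * dose * 1000 = 108.3 * 0.19 * 1000 = 20577 mg/h
Convert mg to kg: 20577 / 1e6 = 0.020577 kg/h

0.020577 kg/h


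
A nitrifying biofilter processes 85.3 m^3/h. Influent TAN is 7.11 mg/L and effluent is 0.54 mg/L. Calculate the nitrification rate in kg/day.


Concentration drop: TAN_in - TAN_out = 7.11 - 0.54 = 6.57 mg/L
Hourly TAN removed = Q * dTAN = 85.3 m^3/h * 6.57 mg/L = 560.421 g/h  (m^3/h * mg/L = g/h)
Daily TAN removed = 560.421 * 24 = 13450.104 g/day
Convert to kg/day: 13450.104 / 1000 = 13.450104 kg/day

13.450104 kg/day


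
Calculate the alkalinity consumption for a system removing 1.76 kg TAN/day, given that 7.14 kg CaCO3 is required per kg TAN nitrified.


Alkalinity factor: 7.14 kg CaCO3 consumed per kg TAN nitrified
alk = 1.76 kg TAN * 7.14 = 12.5664 kg CaCO3/day

12.5664 kg CaCO3/day


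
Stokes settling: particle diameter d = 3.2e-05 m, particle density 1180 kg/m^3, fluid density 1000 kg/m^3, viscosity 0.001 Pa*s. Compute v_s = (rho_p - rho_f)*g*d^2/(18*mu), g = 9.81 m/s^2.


Density difference: rho_p - rho_f = 1180 - 1000 = 180 kg/m^3
d^2 = (3.2e-05)^2 = 1.024e-09 m^2
Numerator = (rho_p - rho_f) * g * d^2 = 180 * 9.81 * 1.024e-09 = 1.8081792e-06
Denominator = 18 * mu = 18 * 0.001 = 0.018
v_s = 1.8081792e-06 / 0.018 = 1.00454e-04 m/s
Check: Re = rho_f * v_s * d / mu = 1000 * 1.00454e-04 * 3.2e-05 / 0.001 = 0.00321 < 1, so Stokes' law applies.

1.00454e-04 m/s


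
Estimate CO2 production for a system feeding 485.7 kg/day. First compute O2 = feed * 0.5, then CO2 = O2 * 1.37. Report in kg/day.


O2 = 485.7 * 0.5 = 242.85
CO2 = 242.85 * 1.37 = 332.7045

332.7045 kg/day


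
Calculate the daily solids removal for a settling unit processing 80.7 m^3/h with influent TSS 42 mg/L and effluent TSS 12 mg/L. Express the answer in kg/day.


Concentration drop: TSS_in - TSS_out = 42 - 12 = 30 mg/L
Hourly solids removed = Q * dTSS = 80.7 m^3/h * 30 mg/L = 2421 g/h  (m^3/h * mg/L = g/h)
Daily solids removed = 2421 * 24 = 58104 g/day
Convert g to kg: 58104 / 1000 = 58.104 kg/day

58.104 kg/day


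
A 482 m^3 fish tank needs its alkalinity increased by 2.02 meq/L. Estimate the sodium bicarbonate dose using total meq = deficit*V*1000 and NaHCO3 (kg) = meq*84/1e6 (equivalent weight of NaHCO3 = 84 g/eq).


Tank volume in L = 482 m^3 * 1000 = 482000 L
Total meq required = 2.02 meq/L * 482000 L = 973640 meq
NaHCO3 mass = 973640 meq * 84 mg/meq / 1e6 = 81.7858 kg

81.7858 kg


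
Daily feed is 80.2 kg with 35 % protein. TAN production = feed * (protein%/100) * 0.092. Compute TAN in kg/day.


Protein in feed = 80.2 * 35/100 = 28.07 kg/day
TAN = protein * 0.092 = 28.07 * 0.092 = 2.58244 kg/day

2.58244 kg/day


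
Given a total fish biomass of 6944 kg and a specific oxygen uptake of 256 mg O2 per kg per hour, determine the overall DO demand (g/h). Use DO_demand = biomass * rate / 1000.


Total O2 consumption (mg/h) = 6944 kg * 256 mg/(kg*h) = 1777664 mg/h
Convert to g/h: 1777664 / 1000 = 1777.664 g/h

1777.664 g/h


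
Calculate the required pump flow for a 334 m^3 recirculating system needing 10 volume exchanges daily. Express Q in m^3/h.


Daily recirculation volume = 334 m^3 * 10 = 3340 m^3/day
Flow rate Q = daily volume / 24 h = 3340 / 24 = 139.167 m^3/h

139.167 m^3/h


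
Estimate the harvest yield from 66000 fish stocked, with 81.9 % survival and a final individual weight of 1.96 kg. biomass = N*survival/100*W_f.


Survivors = 66000 * 81.9/100 = 54054 fish
Harvest biomass = survivors * W_f = 54054 * 1.96 = 105945.84 kg

105945.84 kg


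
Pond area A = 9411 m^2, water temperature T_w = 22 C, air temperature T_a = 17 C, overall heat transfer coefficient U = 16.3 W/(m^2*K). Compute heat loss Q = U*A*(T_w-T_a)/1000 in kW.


Temperature difference dT = 22 - 17 = 5 K
Heat loss (W) = U * A * dT = 16.3 * 9411 * 5 = 766996.5 W
Convert to kW: 766996.5 / 1000 = 766.9965 kW

766.9965 kW


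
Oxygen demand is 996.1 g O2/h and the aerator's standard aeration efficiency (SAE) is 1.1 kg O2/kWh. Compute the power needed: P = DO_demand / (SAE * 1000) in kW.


SAE in g O2/kWh = 1.1 * 1000 = 1100 g/kWh
P = DO_demand / SAE_g = 996.1 / 1100 = 0.905545 kW

0.905545 kW


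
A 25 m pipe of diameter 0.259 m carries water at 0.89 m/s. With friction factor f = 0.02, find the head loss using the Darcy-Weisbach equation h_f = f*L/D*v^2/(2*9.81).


v^2 = 0.89^2 = 0.7921 m^2/s^2
L/D = 25/0.259 = 96.525097
h_f = f*(L/D)*v^2/(2g) = 0.02 * 96.525097 * 0.7921 / 19.62 = 0.0779384 m

0.0779384 m


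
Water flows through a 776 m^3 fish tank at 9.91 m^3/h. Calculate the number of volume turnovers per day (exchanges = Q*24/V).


Daily flow volume = 9.91 m^3/h * 24 h = 237.84 m^3/day
Exchanges = daily flow / tank volume = 237.84 / 776 = 0.306495 exchanges/day

0.306495 exchanges/day


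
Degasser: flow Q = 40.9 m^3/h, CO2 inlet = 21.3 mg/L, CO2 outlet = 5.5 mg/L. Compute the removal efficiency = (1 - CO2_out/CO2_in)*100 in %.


CO2_out / CO2_in = 5.5 / 21.3 = 0.25821596
Fraction remaining = 0.25821596
efficiency = (1 - 0.25821596) * 100 = 74.1784 %

74.1784 %


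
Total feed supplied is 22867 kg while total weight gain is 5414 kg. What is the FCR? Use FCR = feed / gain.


FCR = feed consumed / weight gained
FCR = 22867 kg / 5414 kg = 4.22368

4.22368


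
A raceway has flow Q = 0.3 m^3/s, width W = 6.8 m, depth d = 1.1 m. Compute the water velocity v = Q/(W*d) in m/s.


Cross-sectional area = W * d = 6.8 * 1.1 = 7.48 m^2
Velocity = Q / A = 0.3 / 7.48 = 0.040107 m/s

0.040107 m/s


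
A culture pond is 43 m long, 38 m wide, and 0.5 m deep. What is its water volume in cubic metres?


Base area = L * W = 43 * 38 = 1634 m^2
Volume = area * depth = 1634 * 0.5 = 817 m^3

817 m^3


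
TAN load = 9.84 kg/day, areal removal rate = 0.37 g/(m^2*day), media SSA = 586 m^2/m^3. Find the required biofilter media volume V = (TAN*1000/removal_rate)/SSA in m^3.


A = 9.84*1000 / 0.37 = 26594.595 m^2
V = 26594.595 / 586 = 45.3833

45.3833 m^3


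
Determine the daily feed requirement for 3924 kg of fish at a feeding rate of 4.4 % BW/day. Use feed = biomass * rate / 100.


Feeding rate fraction = 4.4% / 100 = 0.044
Daily feed = 3924 kg * 0.044 = 172.656 kg/day

172.656 kg/day


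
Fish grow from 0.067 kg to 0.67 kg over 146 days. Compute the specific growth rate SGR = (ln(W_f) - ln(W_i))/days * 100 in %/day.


ln(W_f) = ln(0.67) = -0.40047757
ln(W_i) = ln(0.067) = -2.7030627
ln(W_f) - ln(W_i) = -0.40047757 - -2.7030627 = 2.3025851
SGR = 2.3025851 / 146 * 100 = 1.57711 %/day

1.57711 %/day


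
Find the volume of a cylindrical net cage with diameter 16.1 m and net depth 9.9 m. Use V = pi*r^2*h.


r = d/2 = 16.1/2 = 8.05 m
Base area = pi*r^2 = pi*8.05^2 = 203.58306 m^2
Volume = 203.58306 * 9.9 = 2015.47 m^3

2015.47 m^3


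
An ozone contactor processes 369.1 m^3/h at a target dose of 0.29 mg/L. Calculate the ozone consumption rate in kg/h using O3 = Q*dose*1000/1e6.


O3 demand (mg/h) = Q * dose * 1000 = 369.1 * 0.29 * 1000 = 107039 mg/h
Convert mg to kg: 107039 / 1e6 = 0.107039 kg/h

0.107039 kg/h


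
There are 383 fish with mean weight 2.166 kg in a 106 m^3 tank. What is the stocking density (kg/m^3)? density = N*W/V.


Total biomass = 383 fish * 2.166 kg = 829.578 kg
Density = total biomass / volume = 829.578 / 106 = 7.82621 kg/m^3

7.82621 kg/m^3


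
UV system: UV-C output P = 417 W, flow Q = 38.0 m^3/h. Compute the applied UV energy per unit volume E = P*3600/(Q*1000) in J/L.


Energy delivered per hour = 417 W * 3600 s = 1501200 J/h
Volume treated per hour = 38.0 m^3/h * 1000 = 38000 L/h
dose = 1501200 / 38000 = 39.5053 J/L

39.5053 J/L


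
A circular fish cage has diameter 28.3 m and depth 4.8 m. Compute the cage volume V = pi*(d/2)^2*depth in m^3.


r = d/2 = 28.3/2 = 14.15 m
Base area = pi*r^2 = pi*14.15^2 = 629.01754 m^2
Volume = 629.01754 * 4.8 = 3019.28 m^3

3019.28 m^3


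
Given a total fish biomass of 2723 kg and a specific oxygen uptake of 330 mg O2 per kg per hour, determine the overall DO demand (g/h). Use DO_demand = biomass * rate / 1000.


Total O2 consumption (mg/h) = 2723 kg * 330 mg/(kg*h) = 898590 mg/h
Convert to g/h: 898590 / 1000 = 898.59 g/h

898.59 g/h


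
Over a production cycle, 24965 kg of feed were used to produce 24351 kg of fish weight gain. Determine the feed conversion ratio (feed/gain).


FCR = feed consumed / weight gained
FCR = 24965 kg / 24351 kg = 1.02521

1.02521


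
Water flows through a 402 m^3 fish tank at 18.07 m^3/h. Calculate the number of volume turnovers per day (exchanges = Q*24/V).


Daily flow volume = 18.07 m^3/h * 24 h = 433.68 m^3/day
Exchanges = daily flow / tank volume = 433.68 / 402 = 1.07881 exchanges/day

1.07881 exchanges/day


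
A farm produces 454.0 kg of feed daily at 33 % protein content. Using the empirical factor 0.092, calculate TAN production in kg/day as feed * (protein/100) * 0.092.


Protein in feed = 454.0 * 33/100 = 149.82 kg/day
TAN = protein * 0.092 = 149.82 * 0.092 = 13.78344 kg/day

13.78344 kg/day


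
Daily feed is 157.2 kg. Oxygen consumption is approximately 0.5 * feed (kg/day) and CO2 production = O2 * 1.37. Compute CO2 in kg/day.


O2 = 157.2 * 0.5 = 78.6
CO2 = 78.6 * 1.37 = 107.682

107.682 kg/day


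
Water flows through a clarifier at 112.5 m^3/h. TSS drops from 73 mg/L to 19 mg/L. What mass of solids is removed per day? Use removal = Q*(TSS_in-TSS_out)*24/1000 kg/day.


Concentration drop: TSS_in - TSS_out = 73 - 19 = 54 mg/L
Hourly solids removed = Q * dTSS = 112.5 m^3/h * 54 mg/L = 6075 g/h  (m^3/h * mg/L = g/h)
Daily solids removed = 6075 * 24 = 145800 g/day
Convert g to kg: 145800 / 1000 = 145.8 kg/day

145.8 kg/day


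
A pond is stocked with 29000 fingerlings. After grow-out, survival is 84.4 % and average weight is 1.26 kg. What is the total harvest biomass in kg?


Survivors = 29000 * 84.4/100 = 24476 fish
Harvest biomass = survivors * W_f = 24476 * 1.26 = 30839.76 kg

30839.76 kg


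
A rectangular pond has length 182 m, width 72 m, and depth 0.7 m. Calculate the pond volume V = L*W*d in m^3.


Base area = L * W = 182 * 72 = 13104 m^2
Volume = area * depth = 13104 * 0.7 = 9172.8 m^3

9172.8 m^3


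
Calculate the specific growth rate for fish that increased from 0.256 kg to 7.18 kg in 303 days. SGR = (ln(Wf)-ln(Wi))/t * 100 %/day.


ln(W_f) = ln(7.18) = 1.9712994
ln(W_i) = ln(0.256) = -1.3625778
ln(W_f) - ln(W_i) = 1.9712994 - -1.3625778 = 3.3338772
SGR = 3.3338772 / 303 * 100 = 1.10029 %/day

1.10029 %/day


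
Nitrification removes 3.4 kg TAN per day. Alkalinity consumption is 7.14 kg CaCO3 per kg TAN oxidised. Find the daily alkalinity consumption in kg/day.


Alkalinity factor: 7.14 kg CaCO3 consumed per kg TAN nitrified
alk = 3.4 kg TAN * 7.14 = 24.276 kg CaCO3/day

24.276 kg CaCO3/day


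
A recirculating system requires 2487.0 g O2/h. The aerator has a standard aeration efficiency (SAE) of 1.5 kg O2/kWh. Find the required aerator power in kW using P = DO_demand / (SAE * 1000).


SAE in g O2/kWh = 1.5 * 1000 = 1500 g/kWh
P = DO_demand / SAE_g = 2487.0 / 1500 = 1.658 kW

1.658 kW


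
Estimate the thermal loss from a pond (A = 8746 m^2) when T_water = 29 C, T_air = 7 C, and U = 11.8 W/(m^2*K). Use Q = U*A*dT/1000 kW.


Temperature difference dT = 29 - 7 = 22 K
Heat loss (W) = U * A * dT = 11.8 * 8746 * 22 = 2270461.6 W
Convert to kW: 2270461.6 / 1000 = 2270.4616 kW

2270.4616 kW


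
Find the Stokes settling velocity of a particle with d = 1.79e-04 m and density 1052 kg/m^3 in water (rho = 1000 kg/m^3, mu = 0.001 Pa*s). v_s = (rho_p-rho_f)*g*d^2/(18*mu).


Density difference: rho_p - rho_f = 1052 - 1000 = 52 kg/m^3
d^2 = (1.79e-04)^2 = 3.2041e-08 m^2
Numerator = (rho_p - rho_f) * g * d^2 = 52 * 9.81 * 3.2041e-08 = 1.6344755e-05
Denominator = 18 * mu = 18 * 0.001 = 0.018
v_s = 1.6344755e-05 / 0.018 = 9.08042e-04 m/s
Check: Re = rho_f * v_s * d / mu = 1000 * 9.08042e-04 * 1.79e-04 / 0.001 = 0.163 < 1, so Stokes' law applies.

9.08042e-04 m/s


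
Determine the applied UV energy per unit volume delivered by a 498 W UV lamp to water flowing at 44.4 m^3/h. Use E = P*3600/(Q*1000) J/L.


Energy delivered per hour = 498 W * 3600 s = 1792800 J/h
Volume treated per hour = 44.4 m^3/h * 1000 = 44400 L/h
dose = 1792800 / 44400 = 40.3784 J/L

40.3784 J/L


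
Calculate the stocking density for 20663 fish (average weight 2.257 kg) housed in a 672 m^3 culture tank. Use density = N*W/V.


Total biomass = 20663 fish * 2.257 kg = 46636.391 kg
Density = total biomass / volume = 46636.391 / 672 = 69.3994 kg/m^3

69.3994 kg/m^3


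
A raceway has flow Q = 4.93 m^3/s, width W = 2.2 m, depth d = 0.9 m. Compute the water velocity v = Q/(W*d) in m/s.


Cross-sectional area = W * d = 2.2 * 0.9 = 1.98 m^2
Velocity = Q / A = 4.93 / 1.98 = 2.4899 m/s

2.4899 m/s


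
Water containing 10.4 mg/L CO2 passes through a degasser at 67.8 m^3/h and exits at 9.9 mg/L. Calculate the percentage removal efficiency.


CO2_out / CO2_in = 9.9 / 10.4 = 0.95192308
Fraction remaining = 0.95192308
efficiency = (1 - 0.95192308) * 100 = 4.80769 %

4.80769 %


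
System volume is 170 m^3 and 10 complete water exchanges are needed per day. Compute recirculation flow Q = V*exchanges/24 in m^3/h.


Daily recirculation volume = 170 m^3 * 10 = 1700 m^3/day
Flow rate Q = daily volume / 24 h = 1700 / 24 = 70.8333 m^3/h

70.8333 m^3/h


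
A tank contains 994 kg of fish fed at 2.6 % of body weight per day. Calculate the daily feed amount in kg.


Feeding rate fraction = 2.6% / 100 = 0.026
Daily feed = 994 kg * 0.026 = 25.844 kg/day

25.844 kg/day


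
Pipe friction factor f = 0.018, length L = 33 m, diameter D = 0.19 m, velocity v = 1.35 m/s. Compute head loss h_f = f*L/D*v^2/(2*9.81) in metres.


v^2 = 1.35^2 = 1.8225 m^2/s^2
L/D = 33/0.19 = 173.68421
h_f = f*(L/D)*v^2/(2g) = 0.018 * 173.68421 * 1.8225 / 19.62 = 0.290403 m

0.290403 m


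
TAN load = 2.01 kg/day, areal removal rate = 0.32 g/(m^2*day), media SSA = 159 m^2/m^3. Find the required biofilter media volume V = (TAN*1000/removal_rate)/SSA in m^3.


A = 2.01*1000 / 0.32 = 6281.25 m^2
V = 6281.25 / 159 = 39.5047

39.5047 m^3


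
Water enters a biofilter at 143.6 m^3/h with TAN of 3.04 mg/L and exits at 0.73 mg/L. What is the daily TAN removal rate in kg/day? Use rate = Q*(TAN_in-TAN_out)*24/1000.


Concentration drop: TAN_in - TAN_out = 3.04 - 0.73 = 2.31 mg/L
Hourly TAN removed = Q * dTAN = 143.6 m^3/h * 2.31 mg/L = 331.716 g/h  (m^3/h * mg/L = g/h)
Daily TAN removed = 331.716 * 24 = 7961.184 g/day
Convert to kg/day: 7961.184 / 1000 = 7.961184 kg/day

7.961184 kg/day


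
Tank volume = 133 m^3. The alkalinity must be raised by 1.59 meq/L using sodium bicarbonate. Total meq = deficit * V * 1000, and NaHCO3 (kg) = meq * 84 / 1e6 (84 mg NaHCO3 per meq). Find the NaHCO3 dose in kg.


Tank volume in L = 133 m^3 * 1000 = 133000 L
Total meq required = 1.59 meq/L * 133000 L = 211470 meq
NaHCO3 mass = 211470 meq * 84 mg/meq / 1e6 = 17.7635 kg

17.7635 kg


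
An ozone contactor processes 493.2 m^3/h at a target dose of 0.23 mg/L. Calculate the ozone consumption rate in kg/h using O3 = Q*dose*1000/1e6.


O3 demand (mg/h) = Q * dose * 1000 = 493.2 * 0.23 * 1000 = 113436 mg/h
Convert mg to kg: 113436 / 1e6 = 0.113436 kg/h

0.113436 kg/h


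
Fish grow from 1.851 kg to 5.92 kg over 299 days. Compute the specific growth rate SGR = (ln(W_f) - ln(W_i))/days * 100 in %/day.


ln(W_f) = ln(5.92) = 1.7783364
ln(W_i) = ln(1.851) = 0.61572603
ln(W_f) - ln(W_i) = 1.7783364 - 0.61572603 = 1.1626104
SGR = 1.1626104 / 299 * 100 = 0.388833 %/day

0.388833 %/day


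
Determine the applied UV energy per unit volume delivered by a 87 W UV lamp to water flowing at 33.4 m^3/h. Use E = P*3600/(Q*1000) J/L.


Energy delivered per hour = 87 W * 3600 s = 313200 J/h
Volume treated per hour = 33.4 m^3/h * 1000 = 33400 L/h
dose = 313200 / 33400 = 9.37725 J/L

9.37725 J/L


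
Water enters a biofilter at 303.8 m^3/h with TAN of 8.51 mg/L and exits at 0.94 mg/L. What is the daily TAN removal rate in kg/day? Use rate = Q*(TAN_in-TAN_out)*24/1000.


Concentration drop: TAN_in - TAN_out = 8.51 - 0.94 = 7.57 mg/L
Hourly TAN removed = Q * dTAN = 303.8 m^3/h * 7.57 mg/L = 2299.766 g/h  (m^3/h * mg/L = g/h)
Daily TAN removed = 2299.766 * 24 = 55194.384 g/day
Convert to kg/day: 55194.384 / 1000 = 55.194384 kg/day

55.194384 kg/day


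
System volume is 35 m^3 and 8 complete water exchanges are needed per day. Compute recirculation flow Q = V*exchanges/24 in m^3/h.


Daily recirculation volume = 35 m^3 * 8 = 280 m^3/day
Flow rate Q = daily volume / 24 h = 280 / 24 = 11.6667 m^3/h

11.6667 m^3/h


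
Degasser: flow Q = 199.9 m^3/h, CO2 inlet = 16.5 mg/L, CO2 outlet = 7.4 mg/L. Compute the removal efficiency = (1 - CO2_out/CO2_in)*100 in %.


CO2_out / CO2_in = 7.4 / 16.5 = 0.44848485
Fraction remaining = 0.44848485
efficiency = (1 - 0.44848485) * 100 = 55.1515 %

55.1515 %


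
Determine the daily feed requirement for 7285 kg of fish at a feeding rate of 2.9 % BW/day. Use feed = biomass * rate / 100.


Feeding rate fraction = 2.9% / 100 = 0.029
Daily feed = 7285 kg * 0.029 = 211.265 kg/day

211.265 kg/day


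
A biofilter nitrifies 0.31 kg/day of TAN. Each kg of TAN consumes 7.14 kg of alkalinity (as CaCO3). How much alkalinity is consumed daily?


Alkalinity factor: 7.14 kg CaCO3 consumed per kg TAN nitrified
alk = 0.31 kg TAN * 7.14 = 2.2134 kg CaCO3/day

2.2134 kg CaCO3/day


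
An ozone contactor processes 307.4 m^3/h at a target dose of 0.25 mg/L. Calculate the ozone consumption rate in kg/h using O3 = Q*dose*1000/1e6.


O3 demand (mg/h) = Q * dose * 1000 = 307.4 * 0.25 * 1000 = 76850 mg/h
Convert mg to kg: 76850 / 1e6 = 0.07685 kg/h

0.07685 kg/h


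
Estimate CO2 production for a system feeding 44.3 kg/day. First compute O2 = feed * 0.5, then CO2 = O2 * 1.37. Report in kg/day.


O2 = 44.3 * 0.5 = 22.15
CO2 = 22.15 * 1.37 = 30.3455

30.3455 kg/day


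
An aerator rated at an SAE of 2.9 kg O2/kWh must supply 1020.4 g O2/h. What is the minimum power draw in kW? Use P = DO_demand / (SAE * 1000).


SAE in g O2/kWh = 2.9 * 1000 = 2900 g/kWh
P = DO_demand / SAE_g = 1020.4 / 2900 = 0.351862 kW

0.351862 kW


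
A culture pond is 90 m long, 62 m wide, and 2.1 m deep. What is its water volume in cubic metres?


Base area = L * W = 90 * 62 = 5580 m^2
Volume = area * depth = 5580 * 2.1 = 11718 m^3

11718 m^3


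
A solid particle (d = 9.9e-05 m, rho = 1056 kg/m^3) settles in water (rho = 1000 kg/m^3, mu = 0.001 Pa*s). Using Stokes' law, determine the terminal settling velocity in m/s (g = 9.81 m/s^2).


Density difference: rho_p - rho_f = 1056 - 1000 = 56 kg/m^3
d^2 = (9.9e-05)^2 = 9.801e-09 m^2
Numerator = (rho_p - rho_f) * g * d^2 = 56 * 9.81 * 9.801e-09 = 5.3842774e-06
Denominator = 18 * mu = 18 * 0.001 = 0.018
v_s = 5.3842774e-06 / 0.018 = 2.99127e-04 m/s
Check: Re = rho_f * v_s * d / mu = 1000 * 2.99127e-04 * 9.9e-05 / 0.001 = 0.0296 < 1, so Stokes' law applies.

2.99127e-04 m/s


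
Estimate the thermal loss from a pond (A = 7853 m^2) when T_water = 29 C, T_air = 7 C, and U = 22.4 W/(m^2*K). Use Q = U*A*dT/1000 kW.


Temperature difference dT = 29 - 7 = 22 K
Heat loss (W) = U * A * dT = 22.4 * 7853 * 22 = 3869958.4 W
Convert to kW: 3869958.4 / 1000 = 3869.9584 kW

3869.9584 kW


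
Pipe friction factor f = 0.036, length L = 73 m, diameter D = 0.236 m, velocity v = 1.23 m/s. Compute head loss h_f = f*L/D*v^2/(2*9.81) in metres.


v^2 = 1.23^2 = 1.5129 m^2/s^2
L/D = 73/0.236 = 309.32203
h_f = f*(L/D)*v^2/(2g) = 0.036 * 309.32203 * 1.5129 / 19.62 = 0.858667 m

0.858667 m


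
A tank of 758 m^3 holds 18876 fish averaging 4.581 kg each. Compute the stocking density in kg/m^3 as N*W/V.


Total biomass = 18876 fish * 4.581 kg = 86470.956 kg
Density = total biomass / volume = 86470.956 / 758 = 114.078 kg/m^3

114.078 kg/m^3


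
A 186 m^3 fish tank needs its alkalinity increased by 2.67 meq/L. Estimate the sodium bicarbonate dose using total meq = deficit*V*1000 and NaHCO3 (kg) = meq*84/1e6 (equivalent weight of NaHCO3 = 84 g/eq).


Tank volume in L = 186 m^3 * 1000 = 186000 L
Total meq required = 2.67 meq/L * 186000 L = 496620 meq
NaHCO3 mass = 496620 meq * 84 mg/meq / 1e6 = 41.7161 kg

41.7161 kg


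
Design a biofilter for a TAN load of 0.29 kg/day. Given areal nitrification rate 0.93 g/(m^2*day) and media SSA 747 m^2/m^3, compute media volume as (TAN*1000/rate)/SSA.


A = 0.29*1000 / 0.93 = 311.82796 m^2
V = 311.82796 / 747 = 0.41744

0.41744 m^3


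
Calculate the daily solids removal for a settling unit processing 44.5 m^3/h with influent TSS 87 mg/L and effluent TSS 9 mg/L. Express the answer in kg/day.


Concentration drop: TSS_in - TSS_out = 87 - 9 = 78 mg/L
Hourly solids removed = Q * dTSS = 44.5 m^3/h * 78 mg/L = 3471 g/h  (m^3/h * mg/L = g/h)
Daily solids removed = 3471 * 24 = 83304 g/day
Convert g to kg: 83304 / 1000 = 83.304 kg/day

83.304 kg/day


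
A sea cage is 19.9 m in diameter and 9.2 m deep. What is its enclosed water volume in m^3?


r = d/2 = 19.9/2 = 9.95 m
Base area = pi*r^2 = pi*9.95^2 = 311.02553 m^2
Volume = 311.02553 * 9.2 = 2861.43 m^3

2861.43 m^3


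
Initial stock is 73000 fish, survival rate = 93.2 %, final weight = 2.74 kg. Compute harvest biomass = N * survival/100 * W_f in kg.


Survivors = 73000 * 93.2/100 = 68036 fish
Harvest biomass = survivors * W_f = 68036 * 2.74 = 186418.64 kg

186418.64 kg


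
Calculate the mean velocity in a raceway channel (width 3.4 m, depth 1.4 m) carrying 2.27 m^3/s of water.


Cross-sectional area = W * d = 3.4 * 1.4 = 4.76 m^2
Velocity = Q / A = 2.27 / 4.76 = 0.476891 m/s

0.476891 m/s


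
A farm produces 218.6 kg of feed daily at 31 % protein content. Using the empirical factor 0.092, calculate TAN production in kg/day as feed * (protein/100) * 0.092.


Protein in feed = 218.6 * 31/100 = 67.766 kg/day
TAN = protein * 0.092 = 67.766 * 0.092 = 6.234472 kg/day

6.234472 kg/day


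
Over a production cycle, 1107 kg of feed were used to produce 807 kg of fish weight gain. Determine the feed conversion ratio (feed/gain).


FCR = feed consumed / weight gained
FCR = 1107 kg / 807 kg = 1.37175

1.37175


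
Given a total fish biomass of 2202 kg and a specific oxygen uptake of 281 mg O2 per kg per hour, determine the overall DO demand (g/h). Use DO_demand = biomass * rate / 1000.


Total O2 consumption (mg/h) = 2202 kg * 281 mg/(kg*h) = 618762 mg/h
Convert to g/h: 618762 / 1000 = 618.762 g/h

618.762 g/h


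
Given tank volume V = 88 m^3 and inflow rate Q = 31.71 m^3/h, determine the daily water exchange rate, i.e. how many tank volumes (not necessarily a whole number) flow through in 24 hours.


Daily flow volume = 31.71 m^3/h * 24 h = 761.04 m^3/day
Exchanges = daily flow / tank volume = 761.04 / 88 = 8.64818 exchanges/day

8.64818 exchanges/day


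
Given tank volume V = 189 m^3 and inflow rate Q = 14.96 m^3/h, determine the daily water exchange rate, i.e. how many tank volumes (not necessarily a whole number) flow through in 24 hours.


Daily flow volume = 14.96 m^3/h * 24 h = 359.04 m^3/day
Exchanges = daily flow / tank volume = 359.04 / 189 = 1.89968 exchanges/day

1.89968 exchanges/day


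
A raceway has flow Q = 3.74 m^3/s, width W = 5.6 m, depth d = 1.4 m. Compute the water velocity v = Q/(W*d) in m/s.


Cross-sectional area = W * d = 5.6 * 1.4 = 7.84 m^2
Velocity = Q / A = 3.74 / 7.84 = 0.477041 m/s

0.477041 m/s


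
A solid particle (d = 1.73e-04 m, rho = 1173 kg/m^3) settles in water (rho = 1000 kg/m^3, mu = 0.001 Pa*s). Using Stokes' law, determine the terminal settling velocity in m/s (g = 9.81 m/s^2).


Density difference: rho_p - rho_f = 1173 - 1000 = 173 kg/m^3
d^2 = (1.73e-04)^2 = 2.9929e-08 m^2
Numerator = (rho_p - rho_f) * g * d^2 = 173 * 9.81 * 2.9929e-08 = 5.0793404e-05
Denominator = 18 * mu = 18 * 0.001 = 0.018
v_s = 5.0793404e-05 / 0.018 = 0.00282186 m/s
Check: Re = rho_f * v_s * d / mu = 1000 * 0.00282186 * 1.73e-04 / 0.001 = 0.488 < 1, so Stokes' law applies.

0.00282186 m/s


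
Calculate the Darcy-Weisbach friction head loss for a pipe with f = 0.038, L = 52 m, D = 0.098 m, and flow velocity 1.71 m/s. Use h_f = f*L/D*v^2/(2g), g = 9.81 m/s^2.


v^2 = 1.71^2 = 2.9241 m^2/s^2
L/D = 52/0.098 = 530.61224
h_f = f*(L/D)*v^2/(2g) = 0.038 * 530.61224 * 2.9241 / 19.62 = 3.00507 m

3.00507 m


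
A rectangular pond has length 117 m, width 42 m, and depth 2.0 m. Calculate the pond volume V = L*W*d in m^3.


Base area = L * W = 117 * 42 = 4914 m^2
Volume = area * depth = 4914 * 2.0 = 9828 m^3

9828 m^3


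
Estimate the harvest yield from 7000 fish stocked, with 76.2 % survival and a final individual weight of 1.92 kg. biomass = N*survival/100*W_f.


Survivors = 7000 * 76.2/100 = 5334 fish
Harvest biomass = survivors * W_f = 5334 * 1.92 = 10241.28 kg

10241.28 kg


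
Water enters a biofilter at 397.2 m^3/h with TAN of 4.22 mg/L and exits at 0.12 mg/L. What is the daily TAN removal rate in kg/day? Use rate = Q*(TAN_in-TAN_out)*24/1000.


Concentration drop: TAN_in - TAN_out = 4.22 - 0.12 = 4.1 mg/L
Hourly TAN removed = Q * dTAN = 397.2 m^3/h * 4.1 mg/L = 1628.52 g/h  (m^3/h * mg/L = g/h)
Daily TAN removed = 1628.52 * 24 = 39084.48 g/day
Convert to kg/day: 39084.48 / 1000 = 39.08448 kg/day

39.08448 kg/day


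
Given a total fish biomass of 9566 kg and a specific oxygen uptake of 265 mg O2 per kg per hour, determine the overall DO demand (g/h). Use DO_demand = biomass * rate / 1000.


Total O2 consumption (mg/h) = 9566 kg * 265 mg/(kg*h) = 2534990 mg/h
Convert to g/h: 2534990 / 1000 = 2534.99 g/h

2534.99 g/h


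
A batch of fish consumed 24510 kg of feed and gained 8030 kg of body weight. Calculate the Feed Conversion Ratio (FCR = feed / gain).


FCR = feed consumed / weight gained
FCR = 24510 kg / 8030 kg = 3.0523

3.0523


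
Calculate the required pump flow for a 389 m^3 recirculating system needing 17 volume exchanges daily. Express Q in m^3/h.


Daily recirculation volume = 389 m^3 * 17 = 6613 m^3/day
Flow rate Q = daily volume / 24 h = 6613 / 24 = 275.542 m^3/h

275.542 m^3/h


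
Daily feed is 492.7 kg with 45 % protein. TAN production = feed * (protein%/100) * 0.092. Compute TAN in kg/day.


Protein in feed = 492.7 * 45/100 = 221.715 kg/day
TAN = protein * 0.092 = 221.715 * 0.092 = 20.39778 kg/day

20.39778 kg/day


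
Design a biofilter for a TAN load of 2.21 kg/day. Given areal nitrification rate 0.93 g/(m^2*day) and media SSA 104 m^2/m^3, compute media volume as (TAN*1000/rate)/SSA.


A = 2.21*1000 / 0.93 = 2376.3441 m^2
V = 2376.3441 / 104 = 22.8495

22.8495 m^3


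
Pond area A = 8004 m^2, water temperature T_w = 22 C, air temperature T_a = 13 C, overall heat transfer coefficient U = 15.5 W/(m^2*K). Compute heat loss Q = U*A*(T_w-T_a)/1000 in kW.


Temperature difference dT = 22 - 13 = 9 K
Heat loss (W) = U * A * dT = 15.5 * 8004 * 9 = 1116558 W
Convert to kW: 1116558 / 1000 = 1116.558 kW

1116.558 kW


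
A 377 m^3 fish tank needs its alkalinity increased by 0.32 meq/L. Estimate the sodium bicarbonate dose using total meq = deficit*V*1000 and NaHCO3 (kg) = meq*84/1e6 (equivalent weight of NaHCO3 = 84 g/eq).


Tank volume in L = 377 m^3 * 1000 = 377000 L
Total meq required = 0.32 meq/L * 377000 L = 120640 meq
NaHCO3 mass = 120640 meq * 84 mg/meq / 1e6 = 10.1338 kg

10.1338 kg


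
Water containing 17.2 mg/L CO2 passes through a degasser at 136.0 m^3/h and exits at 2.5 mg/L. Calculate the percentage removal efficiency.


CO2_out / CO2_in = 2.5 / 17.2 = 0.14534884
Fraction remaining = 0.14534884
efficiency = (1 - 0.14534884) * 100 = 85.4651 %

85.4651 %


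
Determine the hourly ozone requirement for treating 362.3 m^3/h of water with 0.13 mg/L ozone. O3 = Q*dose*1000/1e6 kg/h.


O3 demand (mg/h) = Q * dose * 1000 = 362.3 * 0.13 * 1000 = 47099 mg/h
Convert mg to kg: 47099 / 1e6 = 0.047099 kg/h

0.047099 kg/h


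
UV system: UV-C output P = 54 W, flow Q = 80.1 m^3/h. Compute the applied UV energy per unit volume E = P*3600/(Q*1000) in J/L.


Energy delivered per hour = 54 W * 3600 s = 194400 J/h
Volume treated per hour = 80.1 m^3/h * 1000 = 80100 L/h
dose = 194400 / 80100 = 2.42697 J/L

2.42697 J/L


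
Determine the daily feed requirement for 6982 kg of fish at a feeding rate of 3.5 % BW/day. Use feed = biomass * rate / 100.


Feeding rate fraction = 3.5% / 100 = 0.035
Daily feed = 6982 kg * 0.035 = 244.37 kg/day

244.37 kg/day


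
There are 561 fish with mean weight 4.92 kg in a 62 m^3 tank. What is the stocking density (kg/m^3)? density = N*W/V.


Total biomass = 561 fish * 4.92 kg = 2760.12 kg
Density = total biomass / volume = 2760.12 / 62 = 44.5181 kg/m^3

44.5181 kg/m^3


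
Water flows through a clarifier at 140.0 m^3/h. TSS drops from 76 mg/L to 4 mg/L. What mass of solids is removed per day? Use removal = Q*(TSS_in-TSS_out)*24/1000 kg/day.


Concentration drop: TSS_in - TSS_out = 76 - 4 = 72 mg/L
Hourly solids removed = Q * dTSS = 140.0 m^3/h * 72 mg/L = 10080 g/h  (m^3/h * mg/L = g/h)
Daily solids removed = 10080 * 24 = 241920 g/day
Convert g to kg: 241920 / 1000 = 241.92 kg/day

241.92 kg/day


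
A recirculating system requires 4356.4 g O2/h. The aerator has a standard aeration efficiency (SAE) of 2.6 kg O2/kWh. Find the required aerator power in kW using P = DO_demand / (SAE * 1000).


SAE in g O2/kWh = 2.6 * 1000 = 2600 g/kWh
P = DO_demand / SAE_g = 4356.4 / 2600 = 1.67554 kW

1.67554 kW


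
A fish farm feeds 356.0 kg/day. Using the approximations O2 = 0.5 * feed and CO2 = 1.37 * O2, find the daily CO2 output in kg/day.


O2 = 356.0 * 0.5 = 178
CO2 = 178 * 1.37 = 243.86

243.86 kg/day


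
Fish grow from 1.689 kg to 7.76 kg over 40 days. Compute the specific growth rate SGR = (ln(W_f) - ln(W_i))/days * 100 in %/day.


ln(W_f) = ln(7.76) = 2.0489823
ln(W_i) = ln(1.689) = 0.52413664
ln(W_f) - ln(W_i) = 2.0489823 - 0.52413664 = 1.5248457
SGR = 1.5248457 / 40 * 100 = 3.81211 %/day

3.81211 %/day


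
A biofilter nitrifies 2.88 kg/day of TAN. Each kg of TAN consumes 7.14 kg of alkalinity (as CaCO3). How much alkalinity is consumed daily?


Alkalinity factor: 7.14 kg CaCO3 consumed per kg TAN nitrified
alk = 2.88 kg TAN * 7.14 = 20.5632 kg CaCO3/day

20.5632 kg CaCO3/day


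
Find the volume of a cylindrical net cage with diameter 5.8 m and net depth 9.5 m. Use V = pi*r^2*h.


r = d/2 = 5.8/2 = 2.9 m
Base area = pi*r^2 = pi*2.9^2 = 26.420794 m^2
Volume = 26.420794 * 9.5 = 250.998 m^3

250.998 m^3


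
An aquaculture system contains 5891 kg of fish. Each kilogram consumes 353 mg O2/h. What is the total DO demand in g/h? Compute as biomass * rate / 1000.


Total O2 consumption (mg/h) = 5891 kg * 353 mg/(kg*h) = 2079523 mg/h
Convert to g/h: 2079523 / 1000 = 2079.523 g/h

2079.523 g/h


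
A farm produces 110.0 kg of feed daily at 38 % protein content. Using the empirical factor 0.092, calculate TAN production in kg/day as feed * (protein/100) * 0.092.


Protein in feed = 110.0 * 38/100 = 41.8 kg/day
TAN = protein * 0.092 = 41.8 * 0.092 = 3.8456 kg/day

3.8456 kg/day


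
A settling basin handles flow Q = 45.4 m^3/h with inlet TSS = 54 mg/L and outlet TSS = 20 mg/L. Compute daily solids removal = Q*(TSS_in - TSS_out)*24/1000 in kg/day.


Concentration drop: TSS_in - TSS_out = 54 - 20 = 34 mg/L
Hourly solids removed = Q * dTSS = 45.4 m^3/h * 34 mg/L = 1543.6 g/h  (m^3/h * mg/L = g/h)
Daily solids removed = 1543.6 * 24 = 37046.4 g/day
Convert g to kg: 37046.4 / 1000 = 37.0464 kg/day

37.0464 kg/day


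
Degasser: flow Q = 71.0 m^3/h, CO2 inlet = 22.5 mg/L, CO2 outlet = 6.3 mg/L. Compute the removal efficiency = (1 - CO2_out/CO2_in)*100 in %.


CO2_out / CO2_in = 6.3 / 22.5 = 0.28
Fraction remaining = 0.28
efficiency = (1 - 0.28) * 100 = 72 %

72 %


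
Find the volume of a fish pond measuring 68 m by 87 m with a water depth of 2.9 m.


Base area = L * W = 68 * 87 = 5916 m^2
Volume = area * depth = 5916 * 2.9 = 17156.4 m^3

17156.4 m^3


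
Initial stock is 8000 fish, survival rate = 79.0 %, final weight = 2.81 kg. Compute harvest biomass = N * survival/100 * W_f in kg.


Survivors = 8000 * 79.0/100 = 6320 fish
Harvest biomass = survivors * W_f = 6320 * 2.81 = 17759.2 kg

17759.2 kg


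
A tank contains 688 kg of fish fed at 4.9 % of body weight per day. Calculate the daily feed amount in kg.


Feeding rate fraction = 4.9% / 100 = 0.049
Daily feed = 688 kg * 0.049 = 33.712 kg/day

33.712 kg/day


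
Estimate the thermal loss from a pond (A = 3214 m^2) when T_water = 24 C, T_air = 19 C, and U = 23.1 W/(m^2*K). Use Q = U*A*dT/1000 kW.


Temperature difference dT = 24 - 19 = 5 K
Heat loss (W) = U * A * dT = 23.1 * 3214 * 5 = 371217 W
Convert to kW: 371217 / 1000 = 371.217 kW

371.217 kW


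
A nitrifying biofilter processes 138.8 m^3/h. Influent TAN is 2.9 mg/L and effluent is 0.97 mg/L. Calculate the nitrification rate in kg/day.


Concentration drop: TAN_in - TAN_out = 2.9 - 0.97 = 1.93 mg/L
Hourly TAN removed = Q * dTAN = 138.8 m^3/h * 1.93 mg/L = 267.884 g/h  (m^3/h * mg/L = g/h)
Daily TAN removed = 267.884 * 24 = 6429.216 g/day
Convert to kg/day: 6429.216 / 1000 = 6.429216 kg/day

6.429216 kg/day


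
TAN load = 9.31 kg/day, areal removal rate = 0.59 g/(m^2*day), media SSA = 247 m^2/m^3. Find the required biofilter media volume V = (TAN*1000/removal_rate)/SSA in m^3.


A = 9.31*1000 / 0.59 = 15779.661 m^2
V = 15779.661 / 247 = 63.8853

63.8853 m^3


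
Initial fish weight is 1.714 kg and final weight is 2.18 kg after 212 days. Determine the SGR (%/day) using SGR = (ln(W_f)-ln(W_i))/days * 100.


ln(W_f) = ln(2.18) = 0.77932488
ln(W_i) = ln(1.714) = 0.53882982
ln(W_f) - ln(W_i) = 0.77932488 - 0.53882982 = 0.24049506
SGR = 0.24049506 / 212 * 100 = 0.113441 %/day

0.113441 %/day


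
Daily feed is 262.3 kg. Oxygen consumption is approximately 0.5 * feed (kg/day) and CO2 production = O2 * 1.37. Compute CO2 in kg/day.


O2 = 262.3 * 0.5 = 131.15
CO2 = 131.15 * 1.37 = 179.6755

179.6755 kg/day


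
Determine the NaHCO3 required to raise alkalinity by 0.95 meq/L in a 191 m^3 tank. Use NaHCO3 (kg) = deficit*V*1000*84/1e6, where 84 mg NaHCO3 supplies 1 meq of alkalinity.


Tank volume in L = 191 m^3 * 1000 = 191000 L
Total meq required = 0.95 meq/L * 191000 L = 181450 meq
NaHCO3 mass = 181450 meq * 84 mg/meq / 1e6 = 15.2418 kg

15.2418 kg


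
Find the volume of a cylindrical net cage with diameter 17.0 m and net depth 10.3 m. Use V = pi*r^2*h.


r = d/2 = 17.0/2 = 8.5 m
Base area = pi*r^2 = pi*8.5^2 = 226.98007 m^2
Volume = 226.98007 * 10.3 = 2337.89 m^3

2337.89 m^3
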